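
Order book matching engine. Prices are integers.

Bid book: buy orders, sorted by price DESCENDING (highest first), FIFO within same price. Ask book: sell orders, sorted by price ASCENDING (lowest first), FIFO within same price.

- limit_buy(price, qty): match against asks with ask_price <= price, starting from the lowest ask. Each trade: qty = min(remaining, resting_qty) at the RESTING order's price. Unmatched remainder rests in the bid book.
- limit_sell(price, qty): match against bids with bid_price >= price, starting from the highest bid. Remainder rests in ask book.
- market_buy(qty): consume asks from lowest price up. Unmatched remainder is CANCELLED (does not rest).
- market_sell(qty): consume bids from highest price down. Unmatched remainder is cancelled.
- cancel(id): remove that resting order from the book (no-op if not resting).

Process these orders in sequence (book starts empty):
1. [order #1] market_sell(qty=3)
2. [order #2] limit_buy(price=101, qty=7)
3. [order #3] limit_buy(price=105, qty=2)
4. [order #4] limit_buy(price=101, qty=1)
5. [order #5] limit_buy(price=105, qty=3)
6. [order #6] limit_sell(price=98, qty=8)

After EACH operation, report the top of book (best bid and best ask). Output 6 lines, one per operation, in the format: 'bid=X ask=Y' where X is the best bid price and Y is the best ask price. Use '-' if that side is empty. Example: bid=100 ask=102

After op 1 [order #1] market_sell(qty=3): fills=none; bids=[-] asks=[-]
After op 2 [order #2] limit_buy(price=101, qty=7): fills=none; bids=[#2:7@101] asks=[-]
After op 3 [order #3] limit_buy(price=105, qty=2): fills=none; bids=[#3:2@105 #2:7@101] asks=[-]
After op 4 [order #4] limit_buy(price=101, qty=1): fills=none; bids=[#3:2@105 #2:7@101 #4:1@101] asks=[-]
After op 5 [order #5] limit_buy(price=105, qty=3): fills=none; bids=[#3:2@105 #5:3@105 #2:7@101 #4:1@101] asks=[-]
After op 6 [order #6] limit_sell(price=98, qty=8): fills=#3x#6:2@105 #5x#6:3@105 #2x#6:3@101; bids=[#2:4@101 #4:1@101] asks=[-]

Answer: bid=- ask=-
bid=101 ask=-
bid=105 ask=-
bid=105 ask=-
bid=105 ask=-
bid=101 ask=-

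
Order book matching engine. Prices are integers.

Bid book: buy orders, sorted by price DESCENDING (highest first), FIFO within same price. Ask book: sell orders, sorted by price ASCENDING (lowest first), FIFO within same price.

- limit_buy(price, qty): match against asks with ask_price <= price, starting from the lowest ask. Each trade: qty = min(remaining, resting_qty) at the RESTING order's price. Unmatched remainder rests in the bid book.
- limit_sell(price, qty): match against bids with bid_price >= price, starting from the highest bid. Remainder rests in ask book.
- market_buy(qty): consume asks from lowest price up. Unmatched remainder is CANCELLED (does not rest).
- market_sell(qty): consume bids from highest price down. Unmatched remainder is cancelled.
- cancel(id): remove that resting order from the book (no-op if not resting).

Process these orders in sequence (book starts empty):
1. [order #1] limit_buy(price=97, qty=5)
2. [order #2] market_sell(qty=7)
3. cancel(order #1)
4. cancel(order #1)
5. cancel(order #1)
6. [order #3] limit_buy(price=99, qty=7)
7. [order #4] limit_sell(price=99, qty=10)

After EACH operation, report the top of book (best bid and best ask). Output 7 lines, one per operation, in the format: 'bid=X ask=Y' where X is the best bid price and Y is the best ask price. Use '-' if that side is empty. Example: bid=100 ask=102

Answer: bid=97 ask=-
bid=- ask=-
bid=- ask=-
bid=- ask=-
bid=- ask=-
bid=99 ask=-
bid=- ask=99

Derivation:
After op 1 [order #1] limit_buy(price=97, qty=5): fills=none; bids=[#1:5@97] asks=[-]
After op 2 [order #2] market_sell(qty=7): fills=#1x#2:5@97; bids=[-] asks=[-]
After op 3 cancel(order #1): fills=none; bids=[-] asks=[-]
After op 4 cancel(order #1): fills=none; bids=[-] asks=[-]
After op 5 cancel(order #1): fills=none; bids=[-] asks=[-]
After op 6 [order #3] limit_buy(price=99, qty=7): fills=none; bids=[#3:7@99] asks=[-]
After op 7 [order #4] limit_sell(price=99, qty=10): fills=#3x#4:7@99; bids=[-] asks=[#4:3@99]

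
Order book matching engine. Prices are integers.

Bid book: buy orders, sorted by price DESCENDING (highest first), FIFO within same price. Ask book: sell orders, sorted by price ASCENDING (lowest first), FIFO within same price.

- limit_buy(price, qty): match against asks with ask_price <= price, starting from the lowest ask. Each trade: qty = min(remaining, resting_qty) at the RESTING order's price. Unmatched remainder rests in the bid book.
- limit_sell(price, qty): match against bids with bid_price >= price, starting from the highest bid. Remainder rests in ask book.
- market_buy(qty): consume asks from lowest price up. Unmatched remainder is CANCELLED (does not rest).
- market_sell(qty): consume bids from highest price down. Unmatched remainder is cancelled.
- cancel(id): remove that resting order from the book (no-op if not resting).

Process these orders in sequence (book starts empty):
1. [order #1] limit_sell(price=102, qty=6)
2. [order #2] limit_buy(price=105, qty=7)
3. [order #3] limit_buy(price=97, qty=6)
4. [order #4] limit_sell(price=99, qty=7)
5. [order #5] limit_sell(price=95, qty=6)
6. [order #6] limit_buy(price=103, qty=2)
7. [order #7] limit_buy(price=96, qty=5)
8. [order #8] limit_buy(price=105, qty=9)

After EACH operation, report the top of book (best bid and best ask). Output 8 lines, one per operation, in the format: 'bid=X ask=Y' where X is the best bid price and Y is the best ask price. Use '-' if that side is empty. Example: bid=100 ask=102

Answer: bid=- ask=102
bid=105 ask=-
bid=105 ask=-
bid=97 ask=99
bid=- ask=99
bid=- ask=99
bid=96 ask=99
bid=105 ask=-

Derivation:
After op 1 [order #1] limit_sell(price=102, qty=6): fills=none; bids=[-] asks=[#1:6@102]
After op 2 [order #2] limit_buy(price=105, qty=7): fills=#2x#1:6@102; bids=[#2:1@105] asks=[-]
After op 3 [order #3] limit_buy(price=97, qty=6): fills=none; bids=[#2:1@105 #3:6@97] asks=[-]
After op 4 [order #4] limit_sell(price=99, qty=7): fills=#2x#4:1@105; bids=[#3:6@97] asks=[#4:6@99]
After op 5 [order #5] limit_sell(price=95, qty=6): fills=#3x#5:6@97; bids=[-] asks=[#4:6@99]
After op 6 [order #6] limit_buy(price=103, qty=2): fills=#6x#4:2@99; bids=[-] asks=[#4:4@99]
After op 7 [order #7] limit_buy(price=96, qty=5): fills=none; bids=[#7:5@96] asks=[#4:4@99]
After op 8 [order #8] limit_buy(price=105, qty=9): fills=#8x#4:4@99; bids=[#8:5@105 #7:5@96] asks=[-]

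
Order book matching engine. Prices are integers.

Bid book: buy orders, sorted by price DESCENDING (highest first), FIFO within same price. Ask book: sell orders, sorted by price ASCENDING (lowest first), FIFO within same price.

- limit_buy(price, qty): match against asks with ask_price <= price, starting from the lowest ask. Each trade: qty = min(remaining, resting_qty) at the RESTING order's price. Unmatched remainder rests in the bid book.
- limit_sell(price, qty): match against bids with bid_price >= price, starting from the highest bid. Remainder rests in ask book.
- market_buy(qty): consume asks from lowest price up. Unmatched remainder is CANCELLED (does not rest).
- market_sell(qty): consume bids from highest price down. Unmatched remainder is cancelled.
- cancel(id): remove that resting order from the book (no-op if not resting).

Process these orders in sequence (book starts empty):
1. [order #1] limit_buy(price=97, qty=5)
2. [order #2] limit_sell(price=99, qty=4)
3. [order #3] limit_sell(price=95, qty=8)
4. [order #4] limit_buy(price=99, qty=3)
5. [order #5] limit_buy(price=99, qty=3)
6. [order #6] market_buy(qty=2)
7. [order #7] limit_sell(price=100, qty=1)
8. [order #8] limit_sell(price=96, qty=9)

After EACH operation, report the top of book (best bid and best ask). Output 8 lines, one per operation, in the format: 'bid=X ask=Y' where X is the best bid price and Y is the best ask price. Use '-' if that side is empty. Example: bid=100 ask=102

Answer: bid=97 ask=-
bid=97 ask=99
bid=- ask=95
bid=- ask=99
bid=- ask=99
bid=- ask=-
bid=- ask=100
bid=- ask=96

Derivation:
After op 1 [order #1] limit_buy(price=97, qty=5): fills=none; bids=[#1:5@97] asks=[-]
After op 2 [order #2] limit_sell(price=99, qty=4): fills=none; bids=[#1:5@97] asks=[#2:4@99]
After op 3 [order #3] limit_sell(price=95, qty=8): fills=#1x#3:5@97; bids=[-] asks=[#3:3@95 #2:4@99]
After op 4 [order #4] limit_buy(price=99, qty=3): fills=#4x#3:3@95; bids=[-] asks=[#2:4@99]
After op 5 [order #5] limit_buy(price=99, qty=3): fills=#5x#2:3@99; bids=[-] asks=[#2:1@99]
After op 6 [order #6] market_buy(qty=2): fills=#6x#2:1@99; bids=[-] asks=[-]
After op 7 [order #7] limit_sell(price=100, qty=1): fills=none; bids=[-] asks=[#7:1@100]
After op 8 [order #8] limit_sell(price=96, qty=9): fills=none; bids=[-] asks=[#8:9@96 #7:1@100]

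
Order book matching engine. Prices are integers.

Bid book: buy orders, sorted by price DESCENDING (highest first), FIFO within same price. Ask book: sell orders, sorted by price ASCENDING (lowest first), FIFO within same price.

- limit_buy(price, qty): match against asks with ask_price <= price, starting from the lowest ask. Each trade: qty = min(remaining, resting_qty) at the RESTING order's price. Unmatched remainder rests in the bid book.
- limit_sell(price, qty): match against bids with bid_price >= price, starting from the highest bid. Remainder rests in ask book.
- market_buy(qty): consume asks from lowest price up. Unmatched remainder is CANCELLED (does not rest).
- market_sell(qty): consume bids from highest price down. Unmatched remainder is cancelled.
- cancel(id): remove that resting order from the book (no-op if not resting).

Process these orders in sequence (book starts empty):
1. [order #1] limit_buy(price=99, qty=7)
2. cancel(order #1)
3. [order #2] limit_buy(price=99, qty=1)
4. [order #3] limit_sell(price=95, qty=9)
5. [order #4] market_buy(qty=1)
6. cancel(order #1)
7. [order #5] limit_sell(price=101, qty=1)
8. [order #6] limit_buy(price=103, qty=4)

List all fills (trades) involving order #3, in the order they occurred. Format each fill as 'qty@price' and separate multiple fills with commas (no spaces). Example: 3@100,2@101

After op 1 [order #1] limit_buy(price=99, qty=7): fills=none; bids=[#1:7@99] asks=[-]
After op 2 cancel(order #1): fills=none; bids=[-] asks=[-]
After op 3 [order #2] limit_buy(price=99, qty=1): fills=none; bids=[#2:1@99] asks=[-]
After op 4 [order #3] limit_sell(price=95, qty=9): fills=#2x#3:1@99; bids=[-] asks=[#3:8@95]
After op 5 [order #4] market_buy(qty=1): fills=#4x#3:1@95; bids=[-] asks=[#3:7@95]
After op 6 cancel(order #1): fills=none; bids=[-] asks=[#3:7@95]
After op 7 [order #5] limit_sell(price=101, qty=1): fills=none; bids=[-] asks=[#3:7@95 #5:1@101]
After op 8 [order #6] limit_buy(price=103, qty=4): fills=#6x#3:4@95; bids=[-] asks=[#3:3@95 #5:1@101]

Answer: 1@99,1@95,4@95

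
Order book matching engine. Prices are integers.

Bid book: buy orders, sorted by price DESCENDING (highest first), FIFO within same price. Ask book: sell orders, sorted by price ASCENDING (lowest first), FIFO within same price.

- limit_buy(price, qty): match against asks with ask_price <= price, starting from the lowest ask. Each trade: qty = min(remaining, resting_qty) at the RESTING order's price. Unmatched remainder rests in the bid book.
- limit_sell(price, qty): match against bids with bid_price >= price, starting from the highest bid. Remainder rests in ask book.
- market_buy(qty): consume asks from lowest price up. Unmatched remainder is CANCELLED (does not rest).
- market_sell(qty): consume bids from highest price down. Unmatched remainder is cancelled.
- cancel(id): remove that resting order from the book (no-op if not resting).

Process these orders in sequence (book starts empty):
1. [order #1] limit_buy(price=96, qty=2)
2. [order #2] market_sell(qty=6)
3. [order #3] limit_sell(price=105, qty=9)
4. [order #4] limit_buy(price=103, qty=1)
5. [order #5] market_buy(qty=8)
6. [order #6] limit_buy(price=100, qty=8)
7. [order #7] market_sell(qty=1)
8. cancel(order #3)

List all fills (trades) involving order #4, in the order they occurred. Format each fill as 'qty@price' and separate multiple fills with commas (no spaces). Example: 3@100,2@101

Answer: 1@103

Derivation:
After op 1 [order #1] limit_buy(price=96, qty=2): fills=none; bids=[#1:2@96] asks=[-]
After op 2 [order #2] market_sell(qty=6): fills=#1x#2:2@96; bids=[-] asks=[-]
After op 3 [order #3] limit_sell(price=105, qty=9): fills=none; bids=[-] asks=[#3:9@105]
After op 4 [order #4] limit_buy(price=103, qty=1): fills=none; bids=[#4:1@103] asks=[#3:9@105]
After op 5 [order #5] market_buy(qty=8): fills=#5x#3:8@105; bids=[#4:1@103] asks=[#3:1@105]
After op 6 [order #6] limit_buy(price=100, qty=8): fills=none; bids=[#4:1@103 #6:8@100] asks=[#3:1@105]
After op 7 [order #7] market_sell(qty=1): fills=#4x#7:1@103; bids=[#6:8@100] asks=[#3:1@105]
After op 8 cancel(order #3): fills=none; bids=[#6:8@100] asks=[-]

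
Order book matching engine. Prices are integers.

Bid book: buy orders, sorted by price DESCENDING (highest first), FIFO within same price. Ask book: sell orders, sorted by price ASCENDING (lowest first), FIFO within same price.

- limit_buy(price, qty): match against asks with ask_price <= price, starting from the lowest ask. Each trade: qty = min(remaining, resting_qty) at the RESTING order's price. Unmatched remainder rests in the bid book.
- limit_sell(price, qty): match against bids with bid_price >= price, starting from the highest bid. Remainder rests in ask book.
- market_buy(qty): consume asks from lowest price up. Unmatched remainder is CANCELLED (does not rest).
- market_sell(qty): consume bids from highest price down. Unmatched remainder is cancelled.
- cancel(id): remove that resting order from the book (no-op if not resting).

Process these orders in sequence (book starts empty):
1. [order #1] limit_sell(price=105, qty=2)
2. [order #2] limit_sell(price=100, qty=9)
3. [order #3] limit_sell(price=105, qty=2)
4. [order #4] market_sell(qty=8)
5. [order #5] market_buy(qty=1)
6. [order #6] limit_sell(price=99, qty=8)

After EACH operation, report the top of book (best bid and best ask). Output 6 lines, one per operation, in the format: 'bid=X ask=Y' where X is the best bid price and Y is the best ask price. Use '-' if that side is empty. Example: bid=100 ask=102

Answer: bid=- ask=105
bid=- ask=100
bid=- ask=100
bid=- ask=100
bid=- ask=100
bid=- ask=99

Derivation:
After op 1 [order #1] limit_sell(price=105, qty=2): fills=none; bids=[-] asks=[#1:2@105]
After op 2 [order #2] limit_sell(price=100, qty=9): fills=none; bids=[-] asks=[#2:9@100 #1:2@105]
After op 3 [order #3] limit_sell(price=105, qty=2): fills=none; bids=[-] asks=[#2:9@100 #1:2@105 #3:2@105]
After op 4 [order #4] market_sell(qty=8): fills=none; bids=[-] asks=[#2:9@100 #1:2@105 #3:2@105]
After op 5 [order #5] market_buy(qty=1): fills=#5x#2:1@100; bids=[-] asks=[#2:8@100 #1:2@105 #3:2@105]
After op 6 [order #6] limit_sell(price=99, qty=8): fills=none; bids=[-] asks=[#6:8@99 #2:8@100 #1:2@105 #3:2@105]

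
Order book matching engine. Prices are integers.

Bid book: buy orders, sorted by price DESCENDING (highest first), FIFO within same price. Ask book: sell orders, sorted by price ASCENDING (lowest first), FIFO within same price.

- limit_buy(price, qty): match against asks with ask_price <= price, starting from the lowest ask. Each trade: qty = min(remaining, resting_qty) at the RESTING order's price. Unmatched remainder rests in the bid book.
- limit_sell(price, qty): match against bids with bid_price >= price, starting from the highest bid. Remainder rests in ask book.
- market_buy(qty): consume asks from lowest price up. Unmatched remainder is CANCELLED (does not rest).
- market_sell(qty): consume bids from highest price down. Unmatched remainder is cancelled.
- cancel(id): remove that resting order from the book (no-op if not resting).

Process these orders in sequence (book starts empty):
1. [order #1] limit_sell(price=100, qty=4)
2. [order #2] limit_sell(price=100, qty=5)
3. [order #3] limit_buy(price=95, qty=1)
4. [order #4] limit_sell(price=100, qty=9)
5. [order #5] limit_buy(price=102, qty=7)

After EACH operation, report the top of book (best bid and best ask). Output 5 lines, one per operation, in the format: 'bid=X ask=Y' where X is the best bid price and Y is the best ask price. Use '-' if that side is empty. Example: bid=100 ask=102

After op 1 [order #1] limit_sell(price=100, qty=4): fills=none; bids=[-] asks=[#1:4@100]
After op 2 [order #2] limit_sell(price=100, qty=5): fills=none; bids=[-] asks=[#1:4@100 #2:5@100]
After op 3 [order #3] limit_buy(price=95, qty=1): fills=none; bids=[#3:1@95] asks=[#1:4@100 #2:5@100]
After op 4 [order #4] limit_sell(price=100, qty=9): fills=none; bids=[#3:1@95] asks=[#1:4@100 #2:5@100 #4:9@100]
After op 5 [order #5] limit_buy(price=102, qty=7): fills=#5x#1:4@100 #5x#2:3@100; bids=[#3:1@95] asks=[#2:2@100 #4:9@100]

Answer: bid=- ask=100
bid=- ask=100
bid=95 ask=100
bid=95 ask=100
bid=95 ask=100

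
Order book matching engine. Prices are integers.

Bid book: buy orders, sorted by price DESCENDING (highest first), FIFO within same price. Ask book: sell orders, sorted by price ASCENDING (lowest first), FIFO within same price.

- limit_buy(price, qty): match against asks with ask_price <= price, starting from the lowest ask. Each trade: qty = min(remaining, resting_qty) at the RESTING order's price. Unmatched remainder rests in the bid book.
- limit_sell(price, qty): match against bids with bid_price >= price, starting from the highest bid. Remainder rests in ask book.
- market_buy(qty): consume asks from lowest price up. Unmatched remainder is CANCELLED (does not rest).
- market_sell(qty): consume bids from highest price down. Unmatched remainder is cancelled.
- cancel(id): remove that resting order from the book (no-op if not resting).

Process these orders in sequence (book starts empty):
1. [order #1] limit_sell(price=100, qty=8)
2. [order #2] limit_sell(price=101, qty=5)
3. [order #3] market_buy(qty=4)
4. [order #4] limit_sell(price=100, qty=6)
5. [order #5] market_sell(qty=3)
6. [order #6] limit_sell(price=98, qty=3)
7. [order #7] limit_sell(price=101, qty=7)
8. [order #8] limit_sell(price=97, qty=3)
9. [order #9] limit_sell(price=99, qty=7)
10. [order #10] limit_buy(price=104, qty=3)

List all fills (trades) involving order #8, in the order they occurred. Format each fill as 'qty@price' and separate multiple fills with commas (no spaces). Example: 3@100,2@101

Answer: 3@97

Derivation:
After op 1 [order #1] limit_sell(price=100, qty=8): fills=none; bids=[-] asks=[#1:8@100]
After op 2 [order #2] limit_sell(price=101, qty=5): fills=none; bids=[-] asks=[#1:8@100 #2:5@101]
After op 3 [order #3] market_buy(qty=4): fills=#3x#1:4@100; bids=[-] asks=[#1:4@100 #2:5@101]
After op 4 [order #4] limit_sell(price=100, qty=6): fills=none; bids=[-] asks=[#1:4@100 #4:6@100 #2:5@101]
After op 5 [order #5] market_sell(qty=3): fills=none; bids=[-] asks=[#1:4@100 #4:6@100 #2:5@101]
After op 6 [order #6] limit_sell(price=98, qty=3): fills=none; bids=[-] asks=[#6:3@98 #1:4@100 #4:6@100 #2:5@101]
After op 7 [order #7] limit_sell(price=101, qty=7): fills=none; bids=[-] asks=[#6:3@98 #1:4@100 #4:6@100 #2:5@101 #7:7@101]
After op 8 [order #8] limit_sell(price=97, qty=3): fills=none; bids=[-] asks=[#8:3@97 #6:3@98 #1:4@100 #4:6@100 #2:5@101 #7:7@101]
After op 9 [order #9] limit_sell(price=99, qty=7): fills=none; bids=[-] asks=[#8:3@97 #6:3@98 #9:7@99 #1:4@100 #4:6@100 #2:5@101 #7:7@101]
After op 10 [order #10] limit_buy(price=104, qty=3): fills=#10x#8:3@97; bids=[-] asks=[#6:3@98 #9:7@99 #1:4@100 #4:6@100 #2:5@101 #7:7@101]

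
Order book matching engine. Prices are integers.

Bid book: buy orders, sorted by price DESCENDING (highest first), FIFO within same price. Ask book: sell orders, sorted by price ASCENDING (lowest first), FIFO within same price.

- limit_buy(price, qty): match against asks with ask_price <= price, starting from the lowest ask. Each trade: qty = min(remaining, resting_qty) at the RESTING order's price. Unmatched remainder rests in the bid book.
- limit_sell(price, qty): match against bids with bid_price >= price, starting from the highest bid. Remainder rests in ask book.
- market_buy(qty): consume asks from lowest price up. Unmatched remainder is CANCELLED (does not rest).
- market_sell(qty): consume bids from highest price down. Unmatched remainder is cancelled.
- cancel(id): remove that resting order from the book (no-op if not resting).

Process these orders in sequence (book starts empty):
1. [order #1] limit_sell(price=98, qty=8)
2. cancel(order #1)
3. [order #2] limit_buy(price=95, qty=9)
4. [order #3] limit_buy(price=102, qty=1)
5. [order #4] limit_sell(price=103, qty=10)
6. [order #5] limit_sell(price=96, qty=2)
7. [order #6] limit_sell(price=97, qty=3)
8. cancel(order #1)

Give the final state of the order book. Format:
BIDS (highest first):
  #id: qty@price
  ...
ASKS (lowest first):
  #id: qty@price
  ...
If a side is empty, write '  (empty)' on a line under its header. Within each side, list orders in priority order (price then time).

After op 1 [order #1] limit_sell(price=98, qty=8): fills=none; bids=[-] asks=[#1:8@98]
After op 2 cancel(order #1): fills=none; bids=[-] asks=[-]
After op 3 [order #2] limit_buy(price=95, qty=9): fills=none; bids=[#2:9@95] asks=[-]
After op 4 [order #3] limit_buy(price=102, qty=1): fills=none; bids=[#3:1@102 #2:9@95] asks=[-]
After op 5 [order #4] limit_sell(price=103, qty=10): fills=none; bids=[#3:1@102 #2:9@95] asks=[#4:10@103]
After op 6 [order #5] limit_sell(price=96, qty=2): fills=#3x#5:1@102; bids=[#2:9@95] asks=[#5:1@96 #4:10@103]
After op 7 [order #6] limit_sell(price=97, qty=3): fills=none; bids=[#2:9@95] asks=[#5:1@96 #6:3@97 #4:10@103]
After op 8 cancel(order #1): fills=none; bids=[#2:9@95] asks=[#5:1@96 #6:3@97 #4:10@103]

Answer: BIDS (highest first):
  #2: 9@95
ASKS (lowest first):
  #5: 1@96
  #6: 3@97
  #4: 10@103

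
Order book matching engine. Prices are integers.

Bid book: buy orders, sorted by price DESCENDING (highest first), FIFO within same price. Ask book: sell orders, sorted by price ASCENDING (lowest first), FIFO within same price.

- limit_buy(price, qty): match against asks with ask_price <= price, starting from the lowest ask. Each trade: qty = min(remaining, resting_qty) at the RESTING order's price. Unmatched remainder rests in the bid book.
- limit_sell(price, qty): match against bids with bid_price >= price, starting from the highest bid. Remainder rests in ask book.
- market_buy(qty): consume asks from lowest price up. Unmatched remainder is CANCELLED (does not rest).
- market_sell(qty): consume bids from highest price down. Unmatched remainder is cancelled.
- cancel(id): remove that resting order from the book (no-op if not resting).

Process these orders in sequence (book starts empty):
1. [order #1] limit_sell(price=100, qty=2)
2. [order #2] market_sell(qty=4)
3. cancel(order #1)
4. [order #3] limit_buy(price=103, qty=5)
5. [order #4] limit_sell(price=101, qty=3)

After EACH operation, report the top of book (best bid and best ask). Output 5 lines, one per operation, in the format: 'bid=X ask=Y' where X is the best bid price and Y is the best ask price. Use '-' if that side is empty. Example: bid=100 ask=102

After op 1 [order #1] limit_sell(price=100, qty=2): fills=none; bids=[-] asks=[#1:2@100]
After op 2 [order #2] market_sell(qty=4): fills=none; bids=[-] asks=[#1:2@100]
After op 3 cancel(order #1): fills=none; bids=[-] asks=[-]
After op 4 [order #3] limit_buy(price=103, qty=5): fills=none; bids=[#3:5@103] asks=[-]
After op 5 [order #4] limit_sell(price=101, qty=3): fills=#3x#4:3@103; bids=[#3:2@103] asks=[-]

Answer: bid=- ask=100
bid=- ask=100
bid=- ask=-
bid=103 ask=-
bid=103 ask=-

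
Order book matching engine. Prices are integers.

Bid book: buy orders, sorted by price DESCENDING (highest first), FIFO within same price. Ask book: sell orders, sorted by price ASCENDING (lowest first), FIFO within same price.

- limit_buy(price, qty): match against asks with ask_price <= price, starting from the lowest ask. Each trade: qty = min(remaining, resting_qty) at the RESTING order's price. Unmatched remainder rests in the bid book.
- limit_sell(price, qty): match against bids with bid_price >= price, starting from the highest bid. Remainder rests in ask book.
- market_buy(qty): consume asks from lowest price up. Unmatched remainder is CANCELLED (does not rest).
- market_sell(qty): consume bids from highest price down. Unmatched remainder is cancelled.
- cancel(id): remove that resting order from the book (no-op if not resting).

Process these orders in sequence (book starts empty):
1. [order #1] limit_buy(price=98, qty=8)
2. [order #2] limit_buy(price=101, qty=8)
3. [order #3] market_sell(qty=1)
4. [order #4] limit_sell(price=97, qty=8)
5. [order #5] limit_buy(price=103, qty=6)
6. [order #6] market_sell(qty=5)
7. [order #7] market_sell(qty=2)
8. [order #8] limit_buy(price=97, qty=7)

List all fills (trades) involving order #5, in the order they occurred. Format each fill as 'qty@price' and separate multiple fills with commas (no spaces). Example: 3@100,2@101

Answer: 5@103,1@103

Derivation:
After op 1 [order #1] limit_buy(price=98, qty=8): fills=none; bids=[#1:8@98] asks=[-]
After op 2 [order #2] limit_buy(price=101, qty=8): fills=none; bids=[#2:8@101 #1:8@98] asks=[-]
After op 3 [order #3] market_sell(qty=1): fills=#2x#3:1@101; bids=[#2:7@101 #1:8@98] asks=[-]
After op 4 [order #4] limit_sell(price=97, qty=8): fills=#2x#4:7@101 #1x#4:1@98; bids=[#1:7@98] asks=[-]
After op 5 [order #5] limit_buy(price=103, qty=6): fills=none; bids=[#5:6@103 #1:7@98] asks=[-]
After op 6 [order #6] market_sell(qty=5): fills=#5x#6:5@103; bids=[#5:1@103 #1:7@98] asks=[-]
After op 7 [order #7] market_sell(qty=2): fills=#5x#7:1@103 #1x#7:1@98; bids=[#1:6@98] asks=[-]
After op 8 [order #8] limit_buy(price=97, qty=7): fills=none; bids=[#1:6@98 #8:7@97] asks=[-]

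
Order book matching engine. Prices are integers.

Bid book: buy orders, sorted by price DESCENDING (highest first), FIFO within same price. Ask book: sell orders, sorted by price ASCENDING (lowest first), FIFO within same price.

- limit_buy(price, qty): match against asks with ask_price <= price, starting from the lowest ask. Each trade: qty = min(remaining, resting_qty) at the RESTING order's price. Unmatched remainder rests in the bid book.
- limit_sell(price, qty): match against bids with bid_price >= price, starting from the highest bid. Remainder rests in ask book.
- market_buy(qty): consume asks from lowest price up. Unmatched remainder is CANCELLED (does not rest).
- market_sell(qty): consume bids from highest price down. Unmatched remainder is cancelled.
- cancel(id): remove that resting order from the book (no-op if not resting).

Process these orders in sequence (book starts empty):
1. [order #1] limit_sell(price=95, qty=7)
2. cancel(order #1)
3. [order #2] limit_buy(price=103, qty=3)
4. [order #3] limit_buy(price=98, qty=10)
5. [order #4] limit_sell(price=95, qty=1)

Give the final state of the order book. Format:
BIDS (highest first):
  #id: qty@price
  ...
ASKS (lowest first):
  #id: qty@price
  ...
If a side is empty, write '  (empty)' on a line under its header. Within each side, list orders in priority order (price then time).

After op 1 [order #1] limit_sell(price=95, qty=7): fills=none; bids=[-] asks=[#1:7@95]
After op 2 cancel(order #1): fills=none; bids=[-] asks=[-]
After op 3 [order #2] limit_buy(price=103, qty=3): fills=none; bids=[#2:3@103] asks=[-]
After op 4 [order #3] limit_buy(price=98, qty=10): fills=none; bids=[#2:3@103 #3:10@98] asks=[-]
After op 5 [order #4] limit_sell(price=95, qty=1): fills=#2x#4:1@103; bids=[#2:2@103 #3:10@98] asks=[-]

Answer: BIDS (highest first):
  #2: 2@103
  #3: 10@98
ASKS (lowest first):
  (empty)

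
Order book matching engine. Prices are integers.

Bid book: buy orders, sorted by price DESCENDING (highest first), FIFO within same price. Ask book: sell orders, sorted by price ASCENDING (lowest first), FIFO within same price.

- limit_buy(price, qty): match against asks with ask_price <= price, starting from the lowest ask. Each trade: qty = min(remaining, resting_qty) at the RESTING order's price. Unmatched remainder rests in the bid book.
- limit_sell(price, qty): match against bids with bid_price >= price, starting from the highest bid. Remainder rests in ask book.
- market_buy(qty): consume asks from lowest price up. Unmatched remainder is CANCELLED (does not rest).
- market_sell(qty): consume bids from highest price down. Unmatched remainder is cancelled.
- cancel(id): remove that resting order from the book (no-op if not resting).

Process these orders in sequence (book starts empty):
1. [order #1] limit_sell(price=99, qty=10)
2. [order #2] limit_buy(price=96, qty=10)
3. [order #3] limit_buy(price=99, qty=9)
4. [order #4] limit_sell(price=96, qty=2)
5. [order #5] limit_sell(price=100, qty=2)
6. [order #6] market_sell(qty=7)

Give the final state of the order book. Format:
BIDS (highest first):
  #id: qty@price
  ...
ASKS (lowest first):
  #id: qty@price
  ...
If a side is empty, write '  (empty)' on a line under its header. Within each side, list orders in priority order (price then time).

Answer: BIDS (highest first):
  #2: 1@96
ASKS (lowest first):
  #1: 1@99
  #5: 2@100

Derivation:
After op 1 [order #1] limit_sell(price=99, qty=10): fills=none; bids=[-] asks=[#1:10@99]
After op 2 [order #2] limit_buy(price=96, qty=10): fills=none; bids=[#2:10@96] asks=[#1:10@99]
After op 3 [order #3] limit_buy(price=99, qty=9): fills=#3x#1:9@99; bids=[#2:10@96] asks=[#1:1@99]
After op 4 [order #4] limit_sell(price=96, qty=2): fills=#2x#4:2@96; bids=[#2:8@96] asks=[#1:1@99]
After op 5 [order #5] limit_sell(price=100, qty=2): fills=none; bids=[#2:8@96] asks=[#1:1@99 #5:2@100]
After op 6 [order #6] market_sell(qty=7): fills=#2x#6:7@96; bids=[#2:1@96] asks=[#1:1@99 #5:2@100]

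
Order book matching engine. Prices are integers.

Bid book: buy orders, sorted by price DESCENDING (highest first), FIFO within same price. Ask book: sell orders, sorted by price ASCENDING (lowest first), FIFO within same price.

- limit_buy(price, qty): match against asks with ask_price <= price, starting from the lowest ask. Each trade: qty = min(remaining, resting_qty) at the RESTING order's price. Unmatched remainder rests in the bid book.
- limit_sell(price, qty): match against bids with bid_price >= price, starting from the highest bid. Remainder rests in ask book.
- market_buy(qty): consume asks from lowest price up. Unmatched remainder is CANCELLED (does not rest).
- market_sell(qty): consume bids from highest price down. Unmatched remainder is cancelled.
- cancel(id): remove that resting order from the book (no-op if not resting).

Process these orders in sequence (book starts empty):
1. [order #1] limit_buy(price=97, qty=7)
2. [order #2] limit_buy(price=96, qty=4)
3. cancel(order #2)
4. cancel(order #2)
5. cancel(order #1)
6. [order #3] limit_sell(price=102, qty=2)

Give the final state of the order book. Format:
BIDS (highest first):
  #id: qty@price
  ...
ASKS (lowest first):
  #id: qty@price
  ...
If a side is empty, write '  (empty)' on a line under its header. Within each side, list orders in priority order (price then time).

Answer: BIDS (highest first):
  (empty)
ASKS (lowest first):
  #3: 2@102

Derivation:
After op 1 [order #1] limit_buy(price=97, qty=7): fills=none; bids=[#1:7@97] asks=[-]
After op 2 [order #2] limit_buy(price=96, qty=4): fills=none; bids=[#1:7@97 #2:4@96] asks=[-]
After op 3 cancel(order #2): fills=none; bids=[#1:7@97] asks=[-]
After op 4 cancel(order #2): fills=none; bids=[#1:7@97] asks=[-]
After op 5 cancel(order #1): fills=none; bids=[-] asks=[-]
After op 6 [order #3] limit_sell(price=102, qty=2): fills=none; bids=[-] asks=[#3:2@102]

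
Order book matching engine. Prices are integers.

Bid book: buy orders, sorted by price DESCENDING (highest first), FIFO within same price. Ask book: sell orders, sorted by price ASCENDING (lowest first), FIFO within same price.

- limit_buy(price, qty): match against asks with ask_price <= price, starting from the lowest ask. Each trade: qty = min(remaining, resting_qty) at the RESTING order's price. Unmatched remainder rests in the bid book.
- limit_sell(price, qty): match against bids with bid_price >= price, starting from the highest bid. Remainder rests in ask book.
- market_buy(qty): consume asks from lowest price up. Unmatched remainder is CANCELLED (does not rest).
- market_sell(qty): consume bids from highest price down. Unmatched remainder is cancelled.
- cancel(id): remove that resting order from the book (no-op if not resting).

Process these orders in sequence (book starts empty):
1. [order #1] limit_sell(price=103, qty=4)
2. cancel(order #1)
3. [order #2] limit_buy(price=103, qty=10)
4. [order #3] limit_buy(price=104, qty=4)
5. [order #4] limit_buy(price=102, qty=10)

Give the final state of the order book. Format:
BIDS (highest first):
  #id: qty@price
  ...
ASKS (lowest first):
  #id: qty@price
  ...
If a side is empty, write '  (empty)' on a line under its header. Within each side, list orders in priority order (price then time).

After op 1 [order #1] limit_sell(price=103, qty=4): fills=none; bids=[-] asks=[#1:4@103]
After op 2 cancel(order #1): fills=none; bids=[-] asks=[-]
After op 3 [order #2] limit_buy(price=103, qty=10): fills=none; bids=[#2:10@103] asks=[-]
After op 4 [order #3] limit_buy(price=104, qty=4): fills=none; bids=[#3:4@104 #2:10@103] asks=[-]
After op 5 [order #4] limit_buy(price=102, qty=10): fills=none; bids=[#3:4@104 #2:10@103 #4:10@102] asks=[-]

Answer: BIDS (highest first):
  #3: 4@104
  #2: 10@103
  #4: 10@102
ASKS (lowest first):
  (empty)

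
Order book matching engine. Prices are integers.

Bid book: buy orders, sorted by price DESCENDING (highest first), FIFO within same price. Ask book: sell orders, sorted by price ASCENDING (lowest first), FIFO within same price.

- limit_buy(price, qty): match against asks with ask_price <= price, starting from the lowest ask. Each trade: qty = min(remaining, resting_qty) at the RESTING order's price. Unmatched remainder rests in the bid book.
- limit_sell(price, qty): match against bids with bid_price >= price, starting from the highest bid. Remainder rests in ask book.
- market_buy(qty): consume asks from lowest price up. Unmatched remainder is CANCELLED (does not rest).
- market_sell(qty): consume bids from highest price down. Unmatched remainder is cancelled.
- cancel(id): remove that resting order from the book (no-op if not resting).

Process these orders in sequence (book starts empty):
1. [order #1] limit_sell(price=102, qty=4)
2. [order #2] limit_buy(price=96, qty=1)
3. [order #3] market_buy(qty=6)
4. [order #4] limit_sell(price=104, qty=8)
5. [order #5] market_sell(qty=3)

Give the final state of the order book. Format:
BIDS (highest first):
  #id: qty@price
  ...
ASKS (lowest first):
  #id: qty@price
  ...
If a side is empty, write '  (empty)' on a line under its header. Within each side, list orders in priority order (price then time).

After op 1 [order #1] limit_sell(price=102, qty=4): fills=none; bids=[-] asks=[#1:4@102]
After op 2 [order #2] limit_buy(price=96, qty=1): fills=none; bids=[#2:1@96] asks=[#1:4@102]
After op 3 [order #3] market_buy(qty=6): fills=#3x#1:4@102; bids=[#2:1@96] asks=[-]
After op 4 [order #4] limit_sell(price=104, qty=8): fills=none; bids=[#2:1@96] asks=[#4:8@104]
After op 5 [order #5] market_sell(qty=3): fills=#2x#5:1@96; bids=[-] asks=[#4:8@104]

Answer: BIDS (highest first):
  (empty)
ASKS (lowest first):
  #4: 8@104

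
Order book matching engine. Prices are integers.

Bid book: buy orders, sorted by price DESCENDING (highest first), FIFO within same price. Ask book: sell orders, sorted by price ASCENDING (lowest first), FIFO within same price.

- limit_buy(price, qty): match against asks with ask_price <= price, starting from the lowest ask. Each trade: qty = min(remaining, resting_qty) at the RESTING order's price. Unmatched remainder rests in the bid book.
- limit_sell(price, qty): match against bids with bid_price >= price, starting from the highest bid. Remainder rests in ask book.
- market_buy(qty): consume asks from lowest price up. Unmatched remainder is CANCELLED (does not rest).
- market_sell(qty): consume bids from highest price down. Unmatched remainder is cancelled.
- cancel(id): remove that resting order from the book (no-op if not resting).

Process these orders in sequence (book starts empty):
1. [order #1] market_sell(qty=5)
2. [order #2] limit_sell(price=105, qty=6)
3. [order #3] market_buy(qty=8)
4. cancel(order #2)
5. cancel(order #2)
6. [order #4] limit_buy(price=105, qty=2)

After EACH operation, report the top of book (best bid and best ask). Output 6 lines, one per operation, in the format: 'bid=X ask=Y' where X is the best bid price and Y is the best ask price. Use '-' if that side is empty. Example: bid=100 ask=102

After op 1 [order #1] market_sell(qty=5): fills=none; bids=[-] asks=[-]
After op 2 [order #2] limit_sell(price=105, qty=6): fills=none; bids=[-] asks=[#2:6@105]
After op 3 [order #3] market_buy(qty=8): fills=#3x#2:6@105; bids=[-] asks=[-]
After op 4 cancel(order #2): fills=none; bids=[-] asks=[-]
After op 5 cancel(order #2): fills=none; bids=[-] asks=[-]
After op 6 [order #4] limit_buy(price=105, qty=2): fills=none; bids=[#4:2@105] asks=[-]

Answer: bid=- ask=-
bid=- ask=105
bid=- ask=-
bid=- ask=-
bid=- ask=-
bid=105 ask=-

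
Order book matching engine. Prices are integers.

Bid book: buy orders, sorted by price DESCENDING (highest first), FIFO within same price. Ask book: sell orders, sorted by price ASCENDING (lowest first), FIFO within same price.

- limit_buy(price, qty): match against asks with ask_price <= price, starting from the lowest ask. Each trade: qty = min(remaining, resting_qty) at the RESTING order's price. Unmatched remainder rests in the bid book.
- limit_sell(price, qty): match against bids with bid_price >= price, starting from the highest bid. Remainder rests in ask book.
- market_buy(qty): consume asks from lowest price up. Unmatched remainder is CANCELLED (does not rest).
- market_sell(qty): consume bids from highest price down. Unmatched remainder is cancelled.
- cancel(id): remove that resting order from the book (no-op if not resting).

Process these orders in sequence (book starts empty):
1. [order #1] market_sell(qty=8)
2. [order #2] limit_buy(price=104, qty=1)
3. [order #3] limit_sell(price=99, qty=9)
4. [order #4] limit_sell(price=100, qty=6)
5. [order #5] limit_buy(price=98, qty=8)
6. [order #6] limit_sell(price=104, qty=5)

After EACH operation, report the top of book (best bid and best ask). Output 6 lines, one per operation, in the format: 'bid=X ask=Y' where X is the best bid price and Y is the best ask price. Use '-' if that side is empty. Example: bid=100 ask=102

Answer: bid=- ask=-
bid=104 ask=-
bid=- ask=99
bid=- ask=99
bid=98 ask=99
bid=98 ask=99

Derivation:
After op 1 [order #1] market_sell(qty=8): fills=none; bids=[-] asks=[-]
After op 2 [order #2] limit_buy(price=104, qty=1): fills=none; bids=[#2:1@104] asks=[-]
After op 3 [order #3] limit_sell(price=99, qty=9): fills=#2x#3:1@104; bids=[-] asks=[#3:8@99]
After op 4 [order #4] limit_sell(price=100, qty=6): fills=none; bids=[-] asks=[#3:8@99 #4:6@100]
After op 5 [order #5] limit_buy(price=98, qty=8): fills=none; bids=[#5:8@98] asks=[#3:8@99 #4:6@100]
After op 6 [order #6] limit_sell(price=104, qty=5): fills=none; bids=[#5:8@98] asks=[#3:8@99 #4:6@100 #6:5@104]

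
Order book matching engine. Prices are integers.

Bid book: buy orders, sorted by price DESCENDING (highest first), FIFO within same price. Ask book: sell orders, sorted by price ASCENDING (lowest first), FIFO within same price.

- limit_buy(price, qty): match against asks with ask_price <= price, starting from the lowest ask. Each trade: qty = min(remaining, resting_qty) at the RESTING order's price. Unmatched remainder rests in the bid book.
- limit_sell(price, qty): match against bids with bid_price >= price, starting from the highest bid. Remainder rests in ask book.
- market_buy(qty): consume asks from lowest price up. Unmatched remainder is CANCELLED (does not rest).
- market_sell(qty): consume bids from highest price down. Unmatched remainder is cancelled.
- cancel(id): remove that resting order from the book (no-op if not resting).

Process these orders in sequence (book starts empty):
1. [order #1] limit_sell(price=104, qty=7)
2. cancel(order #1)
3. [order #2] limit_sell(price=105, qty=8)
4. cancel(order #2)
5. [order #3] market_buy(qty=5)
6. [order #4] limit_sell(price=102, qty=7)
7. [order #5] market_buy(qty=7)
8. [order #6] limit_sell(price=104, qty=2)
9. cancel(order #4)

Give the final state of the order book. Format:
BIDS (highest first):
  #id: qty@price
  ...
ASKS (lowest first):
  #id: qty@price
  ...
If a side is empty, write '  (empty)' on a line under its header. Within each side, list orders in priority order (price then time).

After op 1 [order #1] limit_sell(price=104, qty=7): fills=none; bids=[-] asks=[#1:7@104]
After op 2 cancel(order #1): fills=none; bids=[-] asks=[-]
After op 3 [order #2] limit_sell(price=105, qty=8): fills=none; bids=[-] asks=[#2:8@105]
After op 4 cancel(order #2): fills=none; bids=[-] asks=[-]
After op 5 [order #3] market_buy(qty=5): fills=none; bids=[-] asks=[-]
After op 6 [order #4] limit_sell(price=102, qty=7): fills=none; bids=[-] asks=[#4:7@102]
After op 7 [order #5] market_buy(qty=7): fills=#5x#4:7@102; bids=[-] asks=[-]
After op 8 [order #6] limit_sell(price=104, qty=2): fills=none; bids=[-] asks=[#6:2@104]
After op 9 cancel(order #4): fills=none; bids=[-] asks=[#6:2@104]

Answer: BIDS (highest first):
  (empty)
ASKS (lowest first):
  #6: 2@104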